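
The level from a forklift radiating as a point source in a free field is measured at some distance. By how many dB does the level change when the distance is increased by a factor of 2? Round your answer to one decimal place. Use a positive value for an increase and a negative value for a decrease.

-6.0 dB

Point-source spreading: ΔL = −20·log₁₀(r₂/r₁).
ΔL = −20·log₁₀(2) = -6.02 dB.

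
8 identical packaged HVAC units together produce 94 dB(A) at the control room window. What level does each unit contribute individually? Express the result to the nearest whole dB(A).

8 equal contributions raise the level by 10·log₁₀ 8 = 9.031 dB, so each unit alone gives 94 − 9.031.

85 dB(A)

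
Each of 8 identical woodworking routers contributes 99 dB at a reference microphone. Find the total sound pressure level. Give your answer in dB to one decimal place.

N identical incoherent sources raise the level by 10·log₁₀ N.
L_total = 99 + 10·log₁₀(8) = 99 + 9.031 = 108.03 dB.

108.0 dB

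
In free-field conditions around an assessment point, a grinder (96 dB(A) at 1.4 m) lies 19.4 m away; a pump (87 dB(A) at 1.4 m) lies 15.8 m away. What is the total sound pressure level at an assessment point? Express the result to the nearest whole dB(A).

Propagate each source to the receiver with L = L_ref − 20·log₁₀(r/r_ref), then add intensities.
grinder: 96 − 20·log₁₀(19.4/1.4) = 96 − 22.83 = 73.17 dB(A).
pump: 87 − 20·log₁₀(15.8/1.4) = 87 − 21.05 = 65.95 dB(A).
Σ 10^(L/10) = 2.467e+07 → L_total = 10·log₁₀(2.467e+07) = 73.92 dB(A).

74 dB(A)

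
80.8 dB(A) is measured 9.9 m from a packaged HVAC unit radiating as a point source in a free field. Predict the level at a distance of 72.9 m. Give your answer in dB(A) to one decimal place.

63.5 dB(A)

For a point source, L₂ = L₁ − 20·log₁₀(r₂/r₁).
L₂ = 80.8 − 20·log₁₀(72.9/9.9) = 80.8 − 17.342 = 63.46 dB(A).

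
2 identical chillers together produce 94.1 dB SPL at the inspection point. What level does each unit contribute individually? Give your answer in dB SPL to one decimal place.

2 equal contributions raise the level by 10·log₁₀ 2 = 3.010 dB, so each unit alone gives 94.1 − 3.010.

91.1 dB SPL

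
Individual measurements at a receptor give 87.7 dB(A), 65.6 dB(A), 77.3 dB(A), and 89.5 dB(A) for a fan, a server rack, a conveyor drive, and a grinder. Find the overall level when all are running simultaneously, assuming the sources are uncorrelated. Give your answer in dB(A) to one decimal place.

Incoherent sources combine by intensity addition: L_total = 10·log₁₀(Σ 10^(L_i/10)).
Σ 10^(L/10) = 10^(87.7/10) + 10^(65.6/10) + 10^(77.3/10) + 10^(89.5/10) = 1.537e+09.
L_total = 10·log₁₀(1.537e+09) = 91.87 dB(A).

91.9 dB(A)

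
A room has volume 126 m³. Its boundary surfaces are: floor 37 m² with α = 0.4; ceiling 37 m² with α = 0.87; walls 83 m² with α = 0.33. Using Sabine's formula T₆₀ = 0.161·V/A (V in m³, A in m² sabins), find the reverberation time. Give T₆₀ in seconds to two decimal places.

Total absorption A = 37·0.4 + 37·0.87 + 83·0.33 = 74.38 m² sabins.
T₆₀ = 0.161·V/A = 0.161·126/74.38 = 0.273 s.

0.27 s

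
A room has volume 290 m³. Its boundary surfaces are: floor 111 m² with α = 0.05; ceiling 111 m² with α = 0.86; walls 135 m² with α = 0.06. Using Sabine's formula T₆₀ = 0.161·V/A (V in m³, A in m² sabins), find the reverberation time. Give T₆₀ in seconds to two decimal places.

0.43 s

Total absorption A = 111·0.05 + 111·0.86 + 135·0.06 = 109.11 m² sabins.
T₆₀ = 0.161·V/A = 0.161·290/109.11 = 0.428 s.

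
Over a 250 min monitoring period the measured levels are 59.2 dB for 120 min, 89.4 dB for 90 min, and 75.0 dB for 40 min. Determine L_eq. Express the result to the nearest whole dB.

The energy average is taken in the linear domain: L_eq = 10·log₁₀[(Σ tᵢ·10^(Lᵢ/10))/T], T = 250 min.
Σ tᵢ·10^(Lᵢ/10) = 120·10^(59.2/10) + 90·10^(89.4/10) + 40·10^(75.0/10) = 7.975e+10.
L_eq = 10·log₁₀(7.975e+10/250) = 85.04 dB.

85 dB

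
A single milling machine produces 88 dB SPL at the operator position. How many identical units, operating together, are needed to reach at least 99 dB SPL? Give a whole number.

13

The shortfall is 99 − 88 = 11.0 dB, and N units add 10·log₁₀ N, so need 10·log₁₀ N ≥ 11.0.
N ≥ 10^(11.0/10) = 12.589, so N = 13.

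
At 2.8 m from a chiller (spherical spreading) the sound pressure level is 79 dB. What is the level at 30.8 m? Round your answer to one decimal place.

Spherical spreading from a point source gives a 20·log₁₀(r₂/r₁) drop.
L₂ = 79 − 20·log₁₀(30.8/2.8) = 79 − 20.828 = 58.17 dB.

58.2 dB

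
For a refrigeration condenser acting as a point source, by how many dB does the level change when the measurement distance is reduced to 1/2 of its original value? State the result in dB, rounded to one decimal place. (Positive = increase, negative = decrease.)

With spherical spreading the level changes by −20·log₁₀(r₂/r₁).
ΔL = −20·log₁₀(0.5) = +6.02 dB.

+6.0 dB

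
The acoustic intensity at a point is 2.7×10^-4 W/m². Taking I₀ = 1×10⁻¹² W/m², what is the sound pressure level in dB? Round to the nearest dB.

L = 10·log₁₀(I/I₀) = 10·log₁₀(2.7×10^-4/10⁻¹²) = 10·log₁₀(2.7×10^8).
L = 10·(0.4314 + 8) = 84.31 dB.

84 dB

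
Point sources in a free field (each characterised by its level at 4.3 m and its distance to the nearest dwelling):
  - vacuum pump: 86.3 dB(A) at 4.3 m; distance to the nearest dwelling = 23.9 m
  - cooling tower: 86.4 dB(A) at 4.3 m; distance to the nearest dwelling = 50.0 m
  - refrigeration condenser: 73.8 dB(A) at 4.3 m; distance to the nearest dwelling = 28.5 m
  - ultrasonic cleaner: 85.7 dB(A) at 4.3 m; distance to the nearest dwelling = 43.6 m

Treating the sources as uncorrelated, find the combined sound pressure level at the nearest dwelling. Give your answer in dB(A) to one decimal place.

Apply inverse-square spreading to bring every level to the receiver, then sum 10^(L/10).
vacuum pump: 86.3 − 20·log₁₀(23.9/4.3) = 86.3 − 14.90 = 71.40 dB(A).
cooling tower: 86.4 − 20·log₁₀(50.0/4.3) = 86.4 − 21.31 = 65.09 dB(A).
refrigeration condenser: 73.8 − 20·log₁₀(28.5/4.3) = 73.8 − 16.43 = 57.37 dB(A).
ultrasonic cleaner: 85.7 − 20·log₁₀(43.6/4.3) = 85.7 − 20.12 = 65.58 dB(A).
Σ 10^(L/10) = 2.120e+07 → L_total = 10·log₁₀(2.120e+07) = 73.26 dB(A).

73.3 dB(A)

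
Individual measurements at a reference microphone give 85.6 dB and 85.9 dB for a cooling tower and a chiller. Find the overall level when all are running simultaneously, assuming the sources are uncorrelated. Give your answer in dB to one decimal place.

88.8 dB

Incoherent sources combine by intensity addition: L_total = 10·log₁₀(Σ 10^(L_i/10)).
Σ 10^(L/10) = 10^(85.6/10) + 10^(85.9/10) = 7.521e+08.
L_total = 10·log₁₀(7.521e+08) = 88.76 dB.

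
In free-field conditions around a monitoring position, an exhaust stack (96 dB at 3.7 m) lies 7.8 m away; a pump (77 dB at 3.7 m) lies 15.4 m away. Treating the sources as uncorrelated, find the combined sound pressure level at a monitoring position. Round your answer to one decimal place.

89.5 dB

Apply inverse-square spreading to bring every level to the receiver, then sum 10^(L/10).
exhaust stack: 96 − 20·log₁₀(7.8/3.7) = 96 − 6.48 = 89.52 dB.
pump: 77 − 20·log₁₀(15.4/3.7) = 77 − 12.39 = 64.61 dB.
Σ 10^(L/10) = 8.987e+08 → L_total = 10·log₁₀(8.987e+08) = 89.54 dB.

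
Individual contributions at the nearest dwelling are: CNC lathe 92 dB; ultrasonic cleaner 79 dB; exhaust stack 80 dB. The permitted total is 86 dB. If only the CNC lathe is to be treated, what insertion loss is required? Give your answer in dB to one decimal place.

Fixed contribution from the other sources: Σ 10^(L/10) = 10^(79/10) + 10^(80/10) = 1.794e+08 (82.54 dB).
The limit corresponds to 10^(86/10) = 3.981e+08; subtracting the fixed part leaves 2.187e+08 for the CNC lathe, i.e. 83.40 dB.
Required insertion loss = 92 − 83.40 = 8.60 dB.

8.6 dB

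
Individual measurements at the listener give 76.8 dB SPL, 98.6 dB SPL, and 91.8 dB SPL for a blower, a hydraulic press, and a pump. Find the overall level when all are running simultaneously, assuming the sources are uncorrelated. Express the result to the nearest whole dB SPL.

99 dB SPL

Incoherent sources combine by intensity addition: L_total = 10·log₁₀(Σ 10^(L_i/10)).
Σ 10^(L/10) = 10^(76.8/10) + 10^(98.6/10) + 10^(91.8/10) = 8.806e+09.
L_total = 10·log₁₀(8.806e+09) = 99.45 dB SPL.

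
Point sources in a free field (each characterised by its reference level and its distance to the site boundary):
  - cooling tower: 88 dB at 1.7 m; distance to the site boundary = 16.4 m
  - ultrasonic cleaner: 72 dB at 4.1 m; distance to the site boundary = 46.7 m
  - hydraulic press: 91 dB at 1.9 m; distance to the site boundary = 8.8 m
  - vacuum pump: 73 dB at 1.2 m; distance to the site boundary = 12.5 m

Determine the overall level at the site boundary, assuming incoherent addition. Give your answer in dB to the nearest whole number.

Propagate each source to the receiver with L = L_ref − 20·log₁₀(r/r_ref), then add intensities.
cooling tower: 88 − 20·log₁₀(16.4/1.7) = 88 − 19.69 = 68.31 dB.
ultrasonic cleaner: 72 − 20·log₁₀(46.7/4.1) = 72 − 21.13 = 50.87 dB.
hydraulic press: 91 − 20·log₁₀(8.8/1.9) = 91 − 13.31 = 77.69 dB.
vacuum pump: 73 − 20·log₁₀(12.5/1.2) = 73 − 20.35 = 52.65 dB.
Σ 10^(L/10) = 6.577e+07 → L_total = 10·log₁₀(6.577e+07) = 78.18 dB.

78 dB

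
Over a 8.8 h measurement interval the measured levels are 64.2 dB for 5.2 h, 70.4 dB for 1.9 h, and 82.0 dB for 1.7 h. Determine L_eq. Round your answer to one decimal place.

75.4 dB

Weight each interval's intensity by its duration and average over T = 8.8 h:
Σ tᵢ·10^(Lᵢ/10) = 5.2·10^(64.2/10) + 1.9·10^(70.4/10) + 1.7·10^(82.0/10) = 3.039e+08.
L_eq = 10·log₁₀(3.039e+08/8.8) = 75.38 dB.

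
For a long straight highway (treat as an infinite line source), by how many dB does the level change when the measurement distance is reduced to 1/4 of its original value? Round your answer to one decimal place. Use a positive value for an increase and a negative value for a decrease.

Line-source spreading: ΔL = −10·log₁₀(r₂/r₁).
ΔL = −10·log₁₀(0.25) = +6.02 dB.

+6.0 dB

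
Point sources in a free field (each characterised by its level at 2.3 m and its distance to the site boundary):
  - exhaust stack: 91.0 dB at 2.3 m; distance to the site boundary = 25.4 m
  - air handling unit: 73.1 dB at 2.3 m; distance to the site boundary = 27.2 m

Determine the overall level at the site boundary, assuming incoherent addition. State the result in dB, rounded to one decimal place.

70.2 dB

Apply inverse-square spreading to bring every level to the receiver, then sum 10^(L/10).
exhaust stack: 91.0 − 20·log₁₀(25.4/2.3) = 91.0 − 20.86 = 70.14 dB.
air handling unit: 73.1 − 20·log₁₀(27.2/2.3) = 73.1 − 21.46 = 51.64 dB.
Σ 10^(L/10) = 1.047e+07 → L_total = 10·log₁₀(1.047e+07) = 70.20 dB.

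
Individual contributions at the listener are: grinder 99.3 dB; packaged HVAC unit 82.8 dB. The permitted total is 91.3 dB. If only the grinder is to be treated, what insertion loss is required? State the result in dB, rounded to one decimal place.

8.7 dB

Fixed contribution from the other source: Σ 10^(L/10) = 10^(82.8/10) = 1.905e+08 (82.80 dB).
The limit corresponds to 10^(91.3/10) = 1.349e+09; subtracting the fixed part leaves 1.158e+09 for the grinder, i.e. 90.64 dB.
Required insertion loss = 99.3 − 90.64 = 8.66 dB.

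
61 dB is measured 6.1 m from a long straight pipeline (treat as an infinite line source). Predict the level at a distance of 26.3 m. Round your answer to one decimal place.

54.7 dB

Cylindrical spreading from a line source gives a 10·log₁₀(r₂/r₁) drop.
L₂ = 61 − 10·log₁₀(26.3/6.1) = 61 − 6.346 = 54.65 dB.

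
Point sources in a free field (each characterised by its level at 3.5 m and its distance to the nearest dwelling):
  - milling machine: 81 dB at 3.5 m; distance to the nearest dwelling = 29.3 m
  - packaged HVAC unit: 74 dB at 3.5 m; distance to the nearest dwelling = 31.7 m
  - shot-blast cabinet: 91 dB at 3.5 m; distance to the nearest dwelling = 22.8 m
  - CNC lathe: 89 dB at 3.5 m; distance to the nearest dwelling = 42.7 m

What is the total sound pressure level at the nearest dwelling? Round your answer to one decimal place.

Propagate each source to the receiver with L = L_ref − 20·log₁₀(r/r_ref), then add intensities.
milling machine: 81 − 20·log₁₀(29.3/3.5) = 81 − 18.46 = 62.54 dB.
packaged HVAC unit: 74 − 20·log₁₀(31.7/3.5) = 74 − 19.14 = 54.86 dB.
shot-blast cabinet: 91 − 20·log₁₀(22.8/3.5) = 91 − 16.28 = 74.72 dB.
CNC lathe: 89 − 20·log₁₀(42.7/3.5) = 89 − 21.73 = 67.27 dB.
Σ 10^(L/10) = 3.711e+07 → L_total = 10·log₁₀(3.711e+07) = 75.69 dB.

75.7 dB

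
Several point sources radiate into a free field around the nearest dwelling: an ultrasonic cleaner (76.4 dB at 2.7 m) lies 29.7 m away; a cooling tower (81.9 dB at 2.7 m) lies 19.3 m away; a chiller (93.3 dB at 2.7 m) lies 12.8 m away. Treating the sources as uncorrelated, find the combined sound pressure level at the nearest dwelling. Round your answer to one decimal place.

Propagate each source to the receiver with L = L_ref − 20·log₁₀(r/r_ref), then add intensities.
ultrasonic cleaner: 76.4 − 20·log₁₀(29.7/2.7) = 76.4 − 20.83 = 55.57 dB.
cooling tower: 81.9 − 20·log₁₀(19.3/2.7) = 81.9 − 17.08 = 64.82 dB.
chiller: 93.3 − 20·log₁₀(12.8/2.7) = 93.3 − 13.52 = 79.78 dB.
Σ 10^(L/10) = 9.852e+07 → L_total = 10·log₁₀(9.852e+07) = 79.94 dB.

79.9 dB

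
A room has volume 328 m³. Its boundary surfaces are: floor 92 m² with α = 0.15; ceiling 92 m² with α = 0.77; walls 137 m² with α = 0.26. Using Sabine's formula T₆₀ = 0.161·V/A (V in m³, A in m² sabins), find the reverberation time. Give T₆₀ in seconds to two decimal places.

Total absorption A = 92·0.15 + 92·0.77 + 137·0.26 = 120.26 m² sabins.
T₆₀ = 0.161·V/A = 0.161·328/120.26 = 0.439 s.

0.44 s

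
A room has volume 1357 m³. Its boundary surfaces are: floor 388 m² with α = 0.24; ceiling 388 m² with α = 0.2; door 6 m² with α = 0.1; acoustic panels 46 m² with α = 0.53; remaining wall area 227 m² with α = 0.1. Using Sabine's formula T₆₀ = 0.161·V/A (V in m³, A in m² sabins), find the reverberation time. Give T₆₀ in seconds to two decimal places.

Summing Sᵢαᵢ: 388·0.24 + 388·0.2 + 6·0.1 + 46·0.53 + 227·0.1 = 218.40 m².
T₆₀ = 0.161 × 1357 / 218.40 = 1.000 s.

1.00 s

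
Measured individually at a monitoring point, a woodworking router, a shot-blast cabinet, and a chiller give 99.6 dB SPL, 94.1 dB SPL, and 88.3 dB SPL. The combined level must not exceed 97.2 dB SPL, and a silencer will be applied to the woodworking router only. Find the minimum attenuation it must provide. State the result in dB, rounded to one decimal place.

6.6 dB

Everything except the woodworking router sums to 10^(94.1/10) + 10^(88.3/10) = 3.246e+09 in linear terms, 95.11 dB SPL.
To meet 97.2 dB SPL overall, the treated woodworking router may contribute at most 10^(97.2/10) − 3.246e+09 = 2.002e+09, i.e. 93.01 dB SPL.
Required insertion loss = 99.6 − 93.01 = 6.59 dB.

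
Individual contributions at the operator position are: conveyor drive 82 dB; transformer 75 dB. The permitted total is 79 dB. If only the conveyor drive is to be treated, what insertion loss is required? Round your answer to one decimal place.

5.2 dB

Fixed contribution from the other source: Σ 10^(L/10) = 10^(75/10) = 3.162e+07 (75.00 dB).
The limit corresponds to 10^(79/10) = 7.943e+07; subtracting the fixed part leaves 4.781e+07 for the conveyor drive, i.e. 76.80 dB.
Required insertion loss = 82 − 76.80 = 5.20 dB.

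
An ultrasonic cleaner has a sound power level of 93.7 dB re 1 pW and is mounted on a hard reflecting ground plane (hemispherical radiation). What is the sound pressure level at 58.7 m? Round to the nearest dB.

50 dB

L_p = L_w − 10·log₁₀(2π·r²) with r = 58.7 m.
2π·r² = 2.165e+04 m², 10·log₁₀ of that is 43.355 dB.
L_p = 93.7 − 43.355 = 50.35 dB.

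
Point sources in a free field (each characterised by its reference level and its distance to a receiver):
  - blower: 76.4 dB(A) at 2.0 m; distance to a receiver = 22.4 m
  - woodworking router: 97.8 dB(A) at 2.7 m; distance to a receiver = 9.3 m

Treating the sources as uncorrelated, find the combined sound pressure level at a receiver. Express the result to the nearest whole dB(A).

Apply inverse-square spreading to bring every level to the receiver, then sum 10^(L/10).
blower: 76.4 − 20·log₁₀(22.4/2.0) = 76.4 − 20.98 = 55.42 dB(A).
woodworking router: 97.8 − 20·log₁₀(9.3/2.7) = 97.8 − 10.74 = 87.06 dB(A).
Σ 10^(L/10) = 5.082e+08 → L_total = 10·log₁₀(5.082e+08) = 87.06 dB(A).

87 dB(A)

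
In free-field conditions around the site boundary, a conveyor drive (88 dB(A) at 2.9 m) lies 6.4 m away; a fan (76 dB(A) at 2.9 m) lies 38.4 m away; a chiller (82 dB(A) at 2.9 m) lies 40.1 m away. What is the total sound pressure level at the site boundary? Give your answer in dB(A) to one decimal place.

First find each source's level at the receiver (point-source: −20·log₁₀(r/r_ref)), then combine on an intensity basis.
conveyor drive: 88 − 20·log₁₀(6.4/2.9) = 88 − 6.88 = 81.12 dB(A).
fan: 76 − 20·log₁₀(38.4/2.9) = 76 − 22.44 = 53.56 dB(A).
chiller: 82 − 20·log₁₀(40.1/2.9) = 82 − 22.81 = 59.19 dB(A).
Σ 10^(L/10) = 1.306e+08 → L_total = 10·log₁₀(1.306e+08) = 81.16 dB(A).

81.2 dB(A)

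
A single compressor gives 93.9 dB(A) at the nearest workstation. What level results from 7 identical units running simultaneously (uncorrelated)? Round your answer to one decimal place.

102.4 dB(A)

With 7 equal, uncorrelated contributions the intensity is 7× that of one unit, giving a rise of 10·log₁₀ 7.
L_total = 93.9 + 10·log₁₀(7) = 93.9 + 8.451 = 102.35 dB(A).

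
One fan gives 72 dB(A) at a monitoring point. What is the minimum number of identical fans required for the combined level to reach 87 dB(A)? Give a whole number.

32

Need L₁ + 10·log₁₀ N ≥ 87, i.e. log₁₀ N ≥ 1.50.
N ≥ 10^(15.0/10) = 31.623, so N = 32.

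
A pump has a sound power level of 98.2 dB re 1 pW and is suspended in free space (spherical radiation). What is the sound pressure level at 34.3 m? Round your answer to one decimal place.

The power spreads over a sphere of area 4π·r², so L_p = L_w − 10·log₁₀(4π·r²).
4π·r² = 1.478e+04 m², 10·log₁₀ of that is 41.698 dB.
L_p = 98.2 − 41.698 = 56.50 dB.

56.5 dB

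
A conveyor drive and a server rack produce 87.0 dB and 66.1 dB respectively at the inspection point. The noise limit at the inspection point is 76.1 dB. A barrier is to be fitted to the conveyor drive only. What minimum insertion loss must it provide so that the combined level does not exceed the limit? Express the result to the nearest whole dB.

Fixed contribution from the other source: Σ 10^(L/10) = 10^(66.1/10) = 4.074e+06 (66.10 dB).
The limit corresponds to 10^(76.1/10) = 4.074e+07; subtracting the fixed part leaves 3.666e+07 for the conveyor drive, i.e. 75.64 dB.
Required insertion loss = 87.0 − 75.64 = 11.36 dB.

11 dB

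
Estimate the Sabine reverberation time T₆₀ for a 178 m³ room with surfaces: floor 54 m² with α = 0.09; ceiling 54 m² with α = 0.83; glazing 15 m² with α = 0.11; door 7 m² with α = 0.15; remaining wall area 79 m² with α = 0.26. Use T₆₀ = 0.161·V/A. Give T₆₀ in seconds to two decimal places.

Total absorption A = 54·0.09 + 54·0.83 + 15·0.11 + 7·0.15 + 79·0.26 = 72.92 m² sabins.
T₆₀ = 0.161·V/A = 0.161·178/72.92 = 0.393 s.

0.39 s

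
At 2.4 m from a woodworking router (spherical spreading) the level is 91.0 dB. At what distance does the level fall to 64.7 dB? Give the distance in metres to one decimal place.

49.6 m

Point-source spreading drops the level by 20·log₁₀(r₂/r₁); inverting, r₂/r₁ = 10^(ΔL/20).
r₂ = 2.4·10^((91.0−64.7)/20) = 2.4·10^(26.3/20) = 49.57 m.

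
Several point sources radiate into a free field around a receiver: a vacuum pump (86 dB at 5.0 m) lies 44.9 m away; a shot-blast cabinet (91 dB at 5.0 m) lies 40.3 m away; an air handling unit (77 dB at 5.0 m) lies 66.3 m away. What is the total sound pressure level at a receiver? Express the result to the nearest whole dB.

74 dB

First find each source's level at the receiver (point-source: −20·log₁₀(r/r_ref)), then combine on an intensity basis.
vacuum pump: 86 − 20·log₁₀(44.9/5.0) = 86 − 19.07 = 66.93 dB.
shot-blast cabinet: 91 − 20·log₁₀(40.3/5.0) = 91 − 18.13 = 72.87 dB.
air handling unit: 77 − 20·log₁₀(66.3/5.0) = 77 − 22.45 = 54.55 dB.
Σ 10^(L/10) = 2.460e+07 → L_total = 10·log₁₀(2.460e+07) = 73.91 dB.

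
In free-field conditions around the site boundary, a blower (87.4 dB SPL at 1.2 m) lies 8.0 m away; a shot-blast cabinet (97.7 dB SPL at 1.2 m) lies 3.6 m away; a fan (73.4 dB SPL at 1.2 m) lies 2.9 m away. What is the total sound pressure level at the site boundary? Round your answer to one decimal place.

88.3 dB SPL

Apply inverse-square spreading to bring every level to the receiver, then sum 10^(L/10).
blower: 87.4 − 20·log₁₀(8.0/1.2) = 87.4 − 16.48 = 70.92 dB SPL.
shot-blast cabinet: 97.7 − 20·log₁₀(3.6/1.2) = 97.7 − 9.54 = 88.16 dB SPL.
fan: 73.4 − 20·log₁₀(2.9/1.2) = 73.4 − 7.66 = 65.74 dB SPL.
Σ 10^(L/10) = 6.704e+08 → L_total = 10·log₁₀(6.704e+08) = 88.26 dB SPL.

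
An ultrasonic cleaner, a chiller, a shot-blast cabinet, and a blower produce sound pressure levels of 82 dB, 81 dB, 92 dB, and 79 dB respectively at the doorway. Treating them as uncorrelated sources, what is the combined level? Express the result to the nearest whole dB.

93 dB

For uncorrelated sources the intensities add, so convert each level to linear form, sum, and take 10·log₁₀ of the total.
Σ 10^(L/10) = 10^(82/10) + 10^(81/10) + 10^(92/10) + 10^(79/10) = 1.949e+09.
L_total = 10·log₁₀(1.949e+09) = 92.90 dB.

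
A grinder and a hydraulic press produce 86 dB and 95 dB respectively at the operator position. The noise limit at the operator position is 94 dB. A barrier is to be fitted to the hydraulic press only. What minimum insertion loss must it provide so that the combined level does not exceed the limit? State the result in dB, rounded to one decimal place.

The untreated sources together contribute 10^(86/10) = 3.981e+08, i.e. 86.00 dB.
The limit corresponds to 10^(94/10) = 2.512e+09; subtracting the fixed part leaves 2.114e+09 for the hydraulic press, i.e. 93.25 dB.
So the hydraulic press must be reduced from 95 to 93.25 dB: IL = 1.75 dB.

1.7 dB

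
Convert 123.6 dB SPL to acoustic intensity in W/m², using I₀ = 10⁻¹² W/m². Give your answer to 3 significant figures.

I/I₀ = 10^(123.6/10) = 2.291e+12, so I = 2.291e+12 × 10⁻¹² W/m².

2.29 W/m²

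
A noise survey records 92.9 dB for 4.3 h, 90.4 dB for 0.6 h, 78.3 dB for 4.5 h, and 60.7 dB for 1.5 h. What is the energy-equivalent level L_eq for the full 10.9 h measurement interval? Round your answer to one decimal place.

89.3 dB

Weight each interval's intensity by its duration and average over T = 10.9 h:
Σ tᵢ·10^(Lᵢ/10) = 4.3·10^(92.9/10) + 0.6·10^(90.4/10) + 4.5·10^(78.3/10) + 1.5·10^(60.7/10) = 9.348e+09.
L_eq = 10·log₁₀(9.348e+09/10.9) = 89.33 dB.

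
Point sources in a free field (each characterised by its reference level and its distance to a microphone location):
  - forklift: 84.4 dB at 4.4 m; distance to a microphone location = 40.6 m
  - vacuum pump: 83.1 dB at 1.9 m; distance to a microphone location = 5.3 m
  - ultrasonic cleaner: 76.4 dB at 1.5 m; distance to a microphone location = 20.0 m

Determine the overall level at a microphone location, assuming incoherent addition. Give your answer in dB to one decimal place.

74.7 dB

First find each source's level at the receiver (point-source: −20·log₁₀(r/r_ref)), then combine on an intensity basis.
forklift: 84.4 − 20·log₁₀(40.6/4.4) = 84.4 − 19.30 = 65.10 dB.
vacuum pump: 83.1 − 20·log₁₀(5.3/1.9) = 83.1 − 8.91 = 74.19 dB.
ultrasonic cleaner: 76.4 − 20·log₁₀(20.0/1.5) = 76.4 − 22.50 = 53.90 dB.
Σ 10^(L/10) = 2.972e+07 → L_total = 10·log₁₀(2.972e+07) = 74.73 dB.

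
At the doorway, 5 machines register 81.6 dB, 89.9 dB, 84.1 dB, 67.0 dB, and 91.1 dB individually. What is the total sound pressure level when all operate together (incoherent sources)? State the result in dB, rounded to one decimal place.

94.3 dB

Incoherent sources combine by intensity addition: L_total = 10·log₁₀(Σ 10^(L_i/10)).
Σ 10^(L/10) = 10^(81.6/10) + 10^(89.9/10) + 10^(84.1/10) + 10^(67.0/10) + 10^(91.1/10) = 2.672e+09.
L_total = 10·log₁₀(2.672e+09) = 94.27 dB.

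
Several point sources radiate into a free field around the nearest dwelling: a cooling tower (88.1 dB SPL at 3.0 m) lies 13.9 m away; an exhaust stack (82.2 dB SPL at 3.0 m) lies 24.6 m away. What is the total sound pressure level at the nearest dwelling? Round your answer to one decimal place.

Apply inverse-square spreading to bring every level to the receiver, then sum 10^(L/10).
cooling tower: 88.1 − 20·log₁₀(13.9/3.0) = 88.1 − 13.32 = 74.78 dB SPL.
exhaust stack: 82.2 − 20·log₁₀(24.6/3.0) = 82.2 − 18.28 = 63.92 dB SPL.
Σ 10^(L/10) = 3.254e+07 → L_total = 10·log₁₀(3.254e+07) = 75.12 dB SPL.

75.1 dB SPL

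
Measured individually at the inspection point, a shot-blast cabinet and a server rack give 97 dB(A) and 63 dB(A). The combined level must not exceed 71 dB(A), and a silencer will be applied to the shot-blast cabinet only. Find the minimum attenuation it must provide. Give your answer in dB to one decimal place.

26.7 dB

Fixed contribution from the other source: Σ 10^(L/10) = 10^(63/10) = 1.995e+06 (63.00 dB(A)).
To meet 71 dB(A) overall, the treated shot-blast cabinet may contribute at most 10^(71/10) − 1.995e+06 = 1.059e+07, i.e. 70.25 dB(A).
So the shot-blast cabinet must be reduced from 97 to 70.25 dB(A): IL = 26.75 dB.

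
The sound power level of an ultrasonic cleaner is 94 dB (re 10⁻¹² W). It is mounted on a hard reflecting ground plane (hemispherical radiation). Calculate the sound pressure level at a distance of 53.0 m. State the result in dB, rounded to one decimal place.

51.5 dB

Free-field hemispherical radiation: L_p = L_w − 10·log₁₀(2π·r²), r = 53.0 m.
2π·r² = 1.765e+04 m², 10·log₁₀ of that is 42.467 dB.
L_p = 94 − 42.467 = 51.53 dB.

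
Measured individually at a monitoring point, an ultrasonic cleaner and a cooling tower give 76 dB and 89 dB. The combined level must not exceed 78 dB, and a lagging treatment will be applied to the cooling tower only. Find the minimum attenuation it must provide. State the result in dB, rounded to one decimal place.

15.3 dB

Fixed contribution from the other source: Σ 10^(L/10) = 10^(76/10) = 3.981e+07 (76.00 dB).
To meet 78 dB overall, the treated cooling tower may contribute at most 10^(78/10) − 3.981e+07 = 2.329e+07, i.e. 73.67 dB.
So the cooling tower must be reduced from 89 to 73.67 dB: IL = 15.33 dB.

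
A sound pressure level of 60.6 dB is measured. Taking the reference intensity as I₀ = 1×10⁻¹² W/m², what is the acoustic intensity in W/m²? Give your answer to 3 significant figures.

I/I₀ = 10^(60.6/10) = 1.148e+06, so I = 1.148e+06 × 10⁻¹² W/m².

1.15e-06 W/m²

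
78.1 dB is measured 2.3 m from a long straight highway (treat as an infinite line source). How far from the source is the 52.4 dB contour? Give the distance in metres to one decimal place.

Line-source spreading drops the level by 10·log₁₀(r₂/r₁); inverting, r₂/r₁ = 10^(ΔL/10).
r₂ = 2.3·10^((78.1−52.4)/10) = 2.3·10^(25.7/10) = 854.53 m.

854.5 m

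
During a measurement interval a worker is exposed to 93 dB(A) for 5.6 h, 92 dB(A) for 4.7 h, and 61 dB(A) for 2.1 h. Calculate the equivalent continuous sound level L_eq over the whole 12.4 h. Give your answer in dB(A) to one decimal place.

The energy average is taken in the linear domain: L_eq = 10·log₁₀[(Σ tᵢ·10^(Lᵢ/10))/T], T = 12.4 h.
Σ tᵢ·10^(Lᵢ/10) = 5.6·10^(93/10) + 4.7·10^(92/10) + 2.1·10^(61/10) = 1.863e+10.
L_eq = 10·log₁₀(1.863e+10/12.4) = 91.77 dB(A).

91.8 dB(A)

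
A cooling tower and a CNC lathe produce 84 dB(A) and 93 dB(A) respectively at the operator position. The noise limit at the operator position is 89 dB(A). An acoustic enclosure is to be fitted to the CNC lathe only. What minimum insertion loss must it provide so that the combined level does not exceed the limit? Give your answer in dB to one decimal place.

5.7 dB

Fixed contribution from the other source: Σ 10^(L/10) = 10^(84/10) = 2.512e+08 (84.00 dB(A)).
To meet 89 dB(A) overall, the treated CNC lathe may contribute at most 10^(89/10) − 2.512e+08 = 5.431e+08, i.e. 87.35 dB(A).
So the CNC lathe must be reduced from 93 to 87.35 dB(A): IL = 5.65 dB.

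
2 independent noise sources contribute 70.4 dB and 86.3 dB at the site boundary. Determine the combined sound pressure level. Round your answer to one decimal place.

86.4 dB

For uncorrelated sources the intensities add, so convert each level to linear form, sum, and take 10·log₁₀ of the total.
Σ 10^(L/10) = 10^(70.4/10) + 10^(86.3/10) = 4.375e+08.
L_total = 10·log₁₀(4.375e+08) = 86.41 dB.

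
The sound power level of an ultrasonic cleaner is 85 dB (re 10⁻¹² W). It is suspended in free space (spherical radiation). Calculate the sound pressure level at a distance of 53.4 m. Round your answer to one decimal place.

39.5 dB

The power spreads over a sphere of area 4π·r², so L_p = L_w − 10·log₁₀(4π·r²).
4π·r² = 3.583e+04 m², 10·log₁₀ of that is 45.543 dB.
L_p = 85 − 45.543 = 39.46 dB.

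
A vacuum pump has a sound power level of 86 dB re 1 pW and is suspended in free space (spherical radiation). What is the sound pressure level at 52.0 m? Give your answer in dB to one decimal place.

40.7 dB

L_p = L_w − 10·log₁₀(4π·r²) with r = 52.0 m.
4π·r² = 3.398e+04 m², 10·log₁₀ of that is 45.312 dB.
L_p = 86 − 45.312 = 40.69 dB.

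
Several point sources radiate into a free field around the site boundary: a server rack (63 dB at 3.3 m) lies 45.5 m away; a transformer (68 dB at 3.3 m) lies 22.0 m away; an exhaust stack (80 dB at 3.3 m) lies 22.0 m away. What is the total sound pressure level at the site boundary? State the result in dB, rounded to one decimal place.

63.8 dB

Apply inverse-square spreading to bring every level to the receiver, then sum 10^(L/10).
server rack: 63 − 20·log₁₀(45.5/3.3) = 63 − 22.79 = 40.21 dB.
transformer: 68 − 20·log₁₀(22.0/3.3) = 68 − 16.48 = 51.52 dB.
exhaust stack: 80 − 20·log₁₀(22.0/3.3) = 80 − 16.48 = 63.52 dB.
Σ 10^(L/10) = 2.402e+06 → L_total = 10·log₁₀(2.402e+06) = 63.81 dB.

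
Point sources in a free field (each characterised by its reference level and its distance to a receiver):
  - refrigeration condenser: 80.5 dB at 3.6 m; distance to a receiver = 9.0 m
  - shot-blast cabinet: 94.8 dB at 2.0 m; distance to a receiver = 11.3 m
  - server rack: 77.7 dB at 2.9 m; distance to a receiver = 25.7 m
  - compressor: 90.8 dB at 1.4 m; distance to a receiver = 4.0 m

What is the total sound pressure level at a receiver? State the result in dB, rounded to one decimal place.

Propagate each source to the receiver with L = L_ref − 20·log₁₀(r/r_ref), then add intensities.
refrigeration condenser: 80.5 − 20·log₁₀(9.0/3.6) = 80.5 − 7.96 = 72.54 dB.
shot-blast cabinet: 94.8 − 20·log₁₀(11.3/2.0) = 94.8 − 15.04 = 79.76 dB.
server rack: 77.7 − 20·log₁₀(25.7/2.9) = 77.7 − 18.95 = 58.75 dB.
compressor: 90.8 − 20·log₁₀(4.0/1.4) = 90.8 − 9.12 = 81.68 dB.
Σ 10^(L/10) = 2.606e+08 → L_total = 10·log₁₀(2.606e+08) = 84.16 dB.

84.2 dB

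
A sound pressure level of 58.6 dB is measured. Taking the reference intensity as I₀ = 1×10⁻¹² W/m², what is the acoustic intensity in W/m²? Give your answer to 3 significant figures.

7.24e-07 W/m²

L = 10·log₁₀(I/I₀) ⇒ I = I₀·10^(L/10) = 10⁻¹² × 10^5.86.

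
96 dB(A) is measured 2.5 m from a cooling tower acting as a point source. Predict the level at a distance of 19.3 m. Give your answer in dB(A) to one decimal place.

For a point source, L₂ = L₁ − 20·log₁₀(r₂/r₁).
L₂ = 96 − 20·log₁₀(19.3/2.5) = 96 − 17.752 = 78.25 dB(A).

78.2 dB(A)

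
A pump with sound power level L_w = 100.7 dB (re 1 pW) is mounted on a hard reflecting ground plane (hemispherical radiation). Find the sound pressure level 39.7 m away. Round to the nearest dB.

Free-field hemispherical radiation: L_p = L_w − 10·log₁₀(2π·r²), r = 39.7 m.
2π·r² = 9903 m², 10·log₁₀ of that is 39.958 dB.
L_p = 100.7 − 39.958 = 60.74 dB.

61 dB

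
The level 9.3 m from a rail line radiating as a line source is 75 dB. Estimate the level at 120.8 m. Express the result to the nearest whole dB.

Cylindrical spreading from a line source gives a 10·log₁₀(r₂/r₁) drop.
L₂ = 75 − 10·log₁₀(120.8/9.3) = 75 − 11.136 = 63.86 dB.

64 dB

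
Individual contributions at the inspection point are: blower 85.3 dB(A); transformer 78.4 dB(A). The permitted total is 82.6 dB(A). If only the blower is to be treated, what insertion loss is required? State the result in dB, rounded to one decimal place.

4.8 dB

Fixed contribution from the other source: Σ 10^(L/10) = 10^(78.4/10) = 6.918e+07 (78.40 dB(A)).
To meet 82.6 dB(A) overall, the treated blower may contribute at most 10^(82.6/10) − 6.918e+07 = 1.128e+08, i.e. 80.52 dB(A).
So the blower must be reduced from 85.3 to 80.52 dB(A): IL = 4.78 dB.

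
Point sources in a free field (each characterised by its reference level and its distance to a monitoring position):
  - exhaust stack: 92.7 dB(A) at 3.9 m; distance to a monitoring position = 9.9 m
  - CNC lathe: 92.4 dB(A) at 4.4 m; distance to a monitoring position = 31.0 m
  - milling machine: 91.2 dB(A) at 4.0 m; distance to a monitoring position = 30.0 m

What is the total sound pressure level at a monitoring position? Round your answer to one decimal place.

First find each source's level at the receiver (point-source: −20·log₁₀(r/r_ref)), then combine on an intensity basis.
exhaust stack: 92.7 − 20·log₁₀(9.9/3.9) = 92.7 − 8.09 = 84.61 dB(A).
CNC lathe: 92.4 − 20·log₁₀(31.0/4.4) = 92.4 − 16.96 = 75.44 dB(A).
milling machine: 91.2 − 20·log₁₀(30.0/4.0) = 91.2 − 17.50 = 73.70 dB(A).
Σ 10^(L/10) = 3.474e+08 → L_total = 10·log₁₀(3.474e+08) = 85.41 dB(A).

85.4 dB(A)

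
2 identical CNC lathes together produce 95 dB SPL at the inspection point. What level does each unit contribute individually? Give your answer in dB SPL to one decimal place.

92.0 dB SPL

2 equal contributions raise the level by 10·log₁₀ 2 = 3.010 dB, so each unit alone gives 95 − 3.010.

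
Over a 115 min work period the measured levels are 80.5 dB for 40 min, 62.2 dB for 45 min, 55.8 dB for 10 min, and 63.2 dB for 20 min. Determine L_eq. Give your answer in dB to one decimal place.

76.0 dB

Weight each interval's intensity by its duration and average over T = 115 min:
Σ tᵢ·10^(Lᵢ/10) = 40·10^(80.5/10) + 45·10^(62.2/10) + 10·10^(55.8/10) + 20·10^(63.2/10) = 4.608e+09.
L_eq = 10·log₁₀(4.608e+09/115) = 76.03 dB.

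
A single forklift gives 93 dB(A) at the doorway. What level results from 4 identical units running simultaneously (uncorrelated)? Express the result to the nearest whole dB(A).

99 dB(A)

L_total = L₁ + 10·log₁₀ N for N identical incoherent sources.
L_total = 93 + 10·log₁₀(4) = 93 + 6.021 = 99.02 dB(A).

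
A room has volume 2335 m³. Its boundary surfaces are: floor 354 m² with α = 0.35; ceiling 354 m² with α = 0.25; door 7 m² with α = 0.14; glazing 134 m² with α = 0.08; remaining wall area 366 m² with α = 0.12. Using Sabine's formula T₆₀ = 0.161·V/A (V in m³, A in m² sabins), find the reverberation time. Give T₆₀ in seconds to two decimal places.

1.40 s

A = Σ Sᵢαᵢ = 354·0.35 + 354·0.25 + 7·0.14 + 134·0.08 + 366·0.12 = 268.02 m².
T₆₀ = 0.161·V/A = 0.161·2335/268.02 = 1.403 s.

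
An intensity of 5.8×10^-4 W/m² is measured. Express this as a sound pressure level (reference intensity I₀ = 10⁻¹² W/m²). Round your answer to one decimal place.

I/I₀ = 5.8×10^-4/10⁻¹² = 5.8×10^8, and L = 10·log₁₀(I/I₀).
L = 10·(0.7634 + 8) = 87.63 dB.

87.6 dB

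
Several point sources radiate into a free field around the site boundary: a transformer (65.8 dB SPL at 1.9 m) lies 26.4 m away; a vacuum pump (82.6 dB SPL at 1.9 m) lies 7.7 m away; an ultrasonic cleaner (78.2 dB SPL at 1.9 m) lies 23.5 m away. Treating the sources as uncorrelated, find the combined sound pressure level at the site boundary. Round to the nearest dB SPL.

Propagate each source to the receiver with L = L_ref − 20·log₁₀(r/r_ref), then add intensities.
transformer: 65.8 − 20·log₁₀(26.4/1.9) = 65.8 − 22.86 = 42.94 dB SPL.
vacuum pump: 82.6 − 20·log₁₀(7.7/1.9) = 82.6 − 12.15 = 70.45 dB SPL.
ultrasonic cleaner: 78.2 − 20·log₁₀(23.5/1.9) = 78.2 − 21.85 = 56.35 dB SPL.
Σ 10^(L/10) = 1.153e+07 → L_total = 10·log₁₀(1.153e+07) = 70.62 dB SPL.

71 dB SPL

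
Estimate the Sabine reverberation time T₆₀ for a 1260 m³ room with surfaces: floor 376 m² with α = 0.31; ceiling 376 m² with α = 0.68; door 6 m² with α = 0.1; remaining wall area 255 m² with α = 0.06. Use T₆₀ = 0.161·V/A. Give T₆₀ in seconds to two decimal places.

Summing Sᵢαᵢ: 376·0.31 + 376·0.68 + 6·0.1 + 255·0.06 = 388.14 m².
T₆₀ = 0.161·V/A = 0.161·1260/388.14 = 0.523 s.

0.52 s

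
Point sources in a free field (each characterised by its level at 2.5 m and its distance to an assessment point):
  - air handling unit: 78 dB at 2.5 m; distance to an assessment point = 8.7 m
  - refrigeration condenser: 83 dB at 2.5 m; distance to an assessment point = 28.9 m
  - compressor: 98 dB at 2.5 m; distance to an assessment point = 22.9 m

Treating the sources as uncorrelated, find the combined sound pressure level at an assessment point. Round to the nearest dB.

Propagate each source to the receiver with L = L_ref − 20·log₁₀(r/r_ref), then add intensities.
air handling unit: 78 − 20·log₁₀(8.7/2.5) = 78 − 10.83 = 67.17 dB.
refrigeration condenser: 83 − 20·log₁₀(28.9/2.5) = 83 − 21.26 = 61.74 dB.
compressor: 98 − 20·log₁₀(22.9/2.5) = 98 − 19.24 = 78.76 dB.
Σ 10^(L/10) = 8.190e+07 → L_total = 10·log₁₀(8.190e+07) = 79.13 dB.

79 dB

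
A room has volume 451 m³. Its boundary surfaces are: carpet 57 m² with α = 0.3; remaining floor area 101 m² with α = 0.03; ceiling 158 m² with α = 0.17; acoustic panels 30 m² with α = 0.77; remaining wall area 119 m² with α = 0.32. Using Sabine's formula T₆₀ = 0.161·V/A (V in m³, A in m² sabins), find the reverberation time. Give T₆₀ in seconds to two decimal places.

0.67 s

Total absorption A = 57·0.3 + 101·0.03 + 158·0.17 + 30·0.77 + 119·0.32 = 108.17 m² sabins.
T₆₀ = 0.161·V/A = 0.161·451/108.17 = 0.671 s.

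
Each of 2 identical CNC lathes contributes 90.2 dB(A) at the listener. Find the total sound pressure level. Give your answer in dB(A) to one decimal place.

93.2 dB(A)

N identical incoherent sources raise the level by 10·log₁₀ N.
L_total = 90.2 + 10·log₁₀(2) = 90.2 + 3.010 = 93.21 dB(A).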